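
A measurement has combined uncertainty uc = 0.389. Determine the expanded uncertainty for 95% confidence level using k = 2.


U = k * uc
U = 2 * 0.389
U = 0.7780

0.7780


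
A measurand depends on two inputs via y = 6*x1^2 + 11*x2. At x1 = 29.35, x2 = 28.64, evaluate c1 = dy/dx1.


y = 6*x1^2 + 11*x2
dy/dx1 = 2*6*x1
Evaluate at x1 = 29.35: c1 = 12 * 29.35
c1 = 352.2000

352.2000


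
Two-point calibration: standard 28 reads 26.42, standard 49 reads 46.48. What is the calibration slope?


slope = (y2 - y1) / (x2 - x1)
= (46.48 - 26.42) / (49 - 28)
= 20.0600 / 21
= 0.9552

0.9552


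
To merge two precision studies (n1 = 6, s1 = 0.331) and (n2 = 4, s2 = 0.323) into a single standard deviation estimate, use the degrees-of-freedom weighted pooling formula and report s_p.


s_p = sqrt(((n1-1)*s1^2 + (n2-1)*s2^2) / (n1+n2-2))
numerator = (6-1)*0.331^2 + (4-1)*0.323^2 = 0.547805 + 0.312987 = 0.860792
denominator = 6 + 4 - 2 = 8
s_p^2 = 0.860792 / 8 = 0.107599
s_p = sqrt(0.107599) = 0.3280

0.3280


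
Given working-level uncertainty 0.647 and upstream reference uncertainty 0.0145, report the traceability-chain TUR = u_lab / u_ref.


TUR = u_lab / u_ref
= 0.647 / 0.0145
= 44.6207

44.6207


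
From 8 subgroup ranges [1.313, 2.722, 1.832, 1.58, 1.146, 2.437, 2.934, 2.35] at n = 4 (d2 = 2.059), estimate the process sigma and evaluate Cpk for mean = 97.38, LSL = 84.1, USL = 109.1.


R_bar = (1.313 + 2.722 + 1.832 + 1.58 + 1.146 + 2.437 + 2.934 + 2.35) / 8 = 2.03925
sigma = R_bar / d2 = 2.03925 / 2.059 = 0.99040797
Cp = (USL - LSL)/(6*sigma) = (109.1 - 84.1)/(6*0.99040797) = 4.2070
Cpu = (109.1 - 97.38)/(3*0.99040797) = 3.9445
Cpl = (97.38 - 84.1)/(3*0.99040797) = 4.4695
Cpk = min(Cpu, Cpl) = 3.9445

3.9445


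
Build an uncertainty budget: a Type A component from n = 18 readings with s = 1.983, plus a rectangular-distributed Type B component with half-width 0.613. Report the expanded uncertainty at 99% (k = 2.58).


u_A = s / sqrt(n) = 1.983 / sqrt(18) = 0.46739758
u_B = half_width / sqrt(3) = 0.613 / sqrt(3) = 0.35391572
uc = sqrt(u_A^2 + u_B^2) = sqrt(0.46739758^2 + 0.35391572^2) = 0.58627369
U = k * uc = 2.58 * 0.58627369
U = 1.5126

1.5126


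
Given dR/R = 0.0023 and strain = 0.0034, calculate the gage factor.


GF = (dR/R) / epsilon
= 0.0023 / 0.0034
= 0.6765

0.6765


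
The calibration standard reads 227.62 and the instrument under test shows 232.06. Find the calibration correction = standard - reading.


Correction = standard - reading
= 227.62 - 232.06
= -4.4400

-4.4400


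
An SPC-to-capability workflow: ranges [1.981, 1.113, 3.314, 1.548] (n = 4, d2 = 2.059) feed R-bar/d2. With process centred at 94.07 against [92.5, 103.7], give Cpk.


R_bar = (1.981 + 1.113 + 3.314 + 1.548) / 4 = 1.989
sigma = R_bar / d2 = 1.989 / 2.059 = 0.96600291
Cp = (USL - LSL)/(6*sigma) = (103.7 - 92.5)/(6*0.96600291) = 1.9324
Cpu = (103.7 - 94.07)/(3*0.96600291) = 3.3230
Cpl = (94.07 - 92.5)/(3*0.96600291) = 0.5418
Cpk = min(Cpu, Cpl) = 0.5418

0.5418


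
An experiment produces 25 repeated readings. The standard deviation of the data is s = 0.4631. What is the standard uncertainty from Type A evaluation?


u_A = s / sqrt(n)
u_A = 0.4631 / sqrt(25)
u_A = 0.4631 / 5
u_A = 0.0926

0.0926


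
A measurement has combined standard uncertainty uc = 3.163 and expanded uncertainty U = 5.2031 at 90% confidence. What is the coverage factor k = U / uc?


k = U / uc
k = 5.2031 / 3.163
k = 1.645

1.645


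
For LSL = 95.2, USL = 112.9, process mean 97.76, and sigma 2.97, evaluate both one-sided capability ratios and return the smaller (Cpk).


Cpu = (USL - mean) / (3*sigma) = (112.9 - 97.76) / (3*2.97) = 1.6992
Cpl = (mean - LSL) / (3*sigma) = (97.76 - 95.2) / (3*2.97) = 0.2873
Cpk = min(Cpu, Cpl) = 0.2873

0.2873


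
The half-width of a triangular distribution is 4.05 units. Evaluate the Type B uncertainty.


u_B = half_width / sqrt(6)
u_B = 4.05 / 2.4494897
u_B = 1.6534

1.6534


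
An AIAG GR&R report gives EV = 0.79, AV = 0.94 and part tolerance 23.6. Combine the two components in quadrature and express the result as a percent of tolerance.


GRR = sqrt(EV^2 + AV^2) = sqrt(0.79^2 + 0.94^2) = 1.2278844
%GRR = GRR / tol * 100 = 1.2278844 / 23.6 * 100
%GRR = 5.2029

5.2029


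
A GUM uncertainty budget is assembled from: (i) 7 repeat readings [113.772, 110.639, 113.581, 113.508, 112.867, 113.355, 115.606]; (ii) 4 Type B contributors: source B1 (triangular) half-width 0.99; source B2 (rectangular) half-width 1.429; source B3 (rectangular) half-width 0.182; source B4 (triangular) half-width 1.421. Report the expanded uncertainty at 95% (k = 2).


mean = (113.772 + 110.639 + 113.581 + 113.508 + 112.867 + 113.355 + 115.606) / 7 = 113.3325714
s = sqrt(sum((x - mean)^2)/(n-1)) = 1.4678019
u_A = s / sqrt(n) = 1.4678019 / sqrt(7) = 0.55477697
u_B1 = 0.99 / sqrt(6) = 0.40416581
u_B2 = 1.429 / sqrt(3) = 0.82503353
u_B3 = 0.182 / sqrt(3) = 0.10507775
u_B4 = 1.421 / sqrt(6) = 0.58012082
uc = sqrt(0.55477697^2 + 0.40416581^2 + 0.82503353^2 + 0.10507775^2 + 0.58012082^2) = 1.2244955
U = k * uc = 2 * 1.2244955
U = 2.4490

2.4490


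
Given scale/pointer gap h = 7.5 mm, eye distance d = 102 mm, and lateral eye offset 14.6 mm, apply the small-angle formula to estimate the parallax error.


error = h * offset / d
= 7.5 * 14.6 / 102
= 1.0735

1.0735


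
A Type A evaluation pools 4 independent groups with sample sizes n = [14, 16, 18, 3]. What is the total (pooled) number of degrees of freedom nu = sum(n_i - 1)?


nu = sum_i (n_i - 1)
nu = ((14 - 1) + (16 - 1) + (18 - 1) + (3 - 1))
nu = 13 + 15 + 17 + 2
nu = 47

47


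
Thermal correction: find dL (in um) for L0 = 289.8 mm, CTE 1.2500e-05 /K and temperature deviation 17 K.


dL = L * alpha * dT
= 289.8 * 1.2500e-05 * 17
= 0.0615825 mm
dL_um = 0.0615825 * 1000 = 61.5825 um

61.5825


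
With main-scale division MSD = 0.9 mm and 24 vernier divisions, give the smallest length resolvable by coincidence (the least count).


LC = MSD / n_div
= 0.9 / 24
= 0.0375

0.0375


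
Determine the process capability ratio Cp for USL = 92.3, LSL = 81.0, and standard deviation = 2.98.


Cp = (USL - LSL) / (6 * sigma)
= (92.3 - 81.0) / (6 * 2.98)
= 11.3000 / 17.8800
= 0.6320

0.6320


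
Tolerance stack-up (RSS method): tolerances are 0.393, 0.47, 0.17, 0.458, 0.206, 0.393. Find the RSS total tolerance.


RSS = sqrt(0.393^2 + 0.47^2 + 0.17^2 + 0.458^2 + 0.206^2 + 0.393^2)
= sqrt(0.810898)
= 0.9005

0.9005


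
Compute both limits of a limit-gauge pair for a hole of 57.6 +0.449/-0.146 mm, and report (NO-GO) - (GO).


GO = nominal - lower_tol (smallest hole = maximum material condition)
GO = 57.6 - 0.146 = 57.454
NO-GO = nominal + upper_tol (largest hole = least material condition)
NO-GO = 57.6 + 0.449 = 58.049
spread = NO-GO - GO = 58.049 - 57.454 = 0.5950

0.5950


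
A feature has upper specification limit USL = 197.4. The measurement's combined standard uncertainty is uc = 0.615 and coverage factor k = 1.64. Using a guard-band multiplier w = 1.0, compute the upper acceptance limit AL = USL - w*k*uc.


U = k * uc = 1.64 * 0.615 = 1.0086
guard band g = w * U = 1.0 * 1.0086 = 1.0086
AL = USL - g = 197.4 - 1.0086
AL = 196.3914

196.3914


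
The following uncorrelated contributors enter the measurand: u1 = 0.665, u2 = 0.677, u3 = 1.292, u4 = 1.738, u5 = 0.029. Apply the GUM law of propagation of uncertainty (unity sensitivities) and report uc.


uc = sqrt(0.665^2 + 0.677^2 + 1.292^2 + 1.738^2 + 0.029^2)
uc = sqrt(5.591303)
uc = 2.3646

2.3646


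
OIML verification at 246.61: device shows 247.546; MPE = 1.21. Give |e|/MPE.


e = indication - reference = 247.546 - 246.61 = 0.9360
|e| = 0.9360
ratio = |e| / MPE = 0.9360 / 1.21
ratio = 0.7736

0.7736


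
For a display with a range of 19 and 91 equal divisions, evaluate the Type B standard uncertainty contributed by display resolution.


resolution = range / divisions
resolution = 19 / 91 = 0.20879121
u_res = resolution / (2*sqrt(3))
u_res = 0.20879121 / 3.4641016
u_res = 0.0603

0.0603


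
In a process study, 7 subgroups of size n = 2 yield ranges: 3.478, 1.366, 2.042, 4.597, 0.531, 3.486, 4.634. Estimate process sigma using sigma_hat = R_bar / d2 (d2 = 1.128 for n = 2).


R_bar = (3.478 + 1.366 + 2.042 + 4.597 + 0.531 + 3.486 + 4.634) / 7
R_bar = 20.134 / 7 = 2.8762857
sigma_hat = R_bar / d2 = 2.8762857 / 1.128 = 2.5499

2.5499


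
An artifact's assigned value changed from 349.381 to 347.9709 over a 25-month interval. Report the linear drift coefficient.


rate = (v2 - v1) / months
= (347.9709 - 349.381) / 25
= -1.4101 / 25
= -0.0564

-0.0564


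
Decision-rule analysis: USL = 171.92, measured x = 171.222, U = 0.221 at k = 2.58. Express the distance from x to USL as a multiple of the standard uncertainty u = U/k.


u = U / k = 0.221 / 2.58 = 0.085658915
margin = |USL - x| = |171.92 - 171.222| = 0.698
z = margin / u = 0.698 / 0.085658915
z = 8.1486

8.1486


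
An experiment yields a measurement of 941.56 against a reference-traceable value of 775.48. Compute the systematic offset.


Systematic error = measured - true
= 941.56 - 775.48
= 166.0800

166.0800


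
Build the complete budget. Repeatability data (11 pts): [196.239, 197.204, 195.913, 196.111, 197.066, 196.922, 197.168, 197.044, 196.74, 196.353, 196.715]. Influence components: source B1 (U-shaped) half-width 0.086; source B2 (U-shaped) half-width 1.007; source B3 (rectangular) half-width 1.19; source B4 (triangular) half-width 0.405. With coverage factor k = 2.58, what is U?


mean = (196.239 + 197.204 + 195.913 + 196.111 + 197.066 + 196.922 + 197.168 + 197.044 + 196.74 + 196.353 + 196.715) / 11 = 196.6795455
s = sqrt(sum((x - mean)^2)/(n-1)) = 0.45508886
u_A = s / sqrt(n) = 0.45508886 / sqrt(11) = 0.13721445
u_B1 = 0.086 / sqrt(2) = 0.060811183
u_B2 = 1.007 / sqrt(2) = 0.71205653
u_B3 = 1.19 / sqrt(3) = 0.68704682
u_B4 = 0.405 / sqrt(6) = 0.16534056
uc = sqrt(0.13721445^2 + 0.060811183^2 + 0.71205653^2 + 0.68704682^2 + 0.16534056^2) = 1.0143575
U = k * uc = 2.58 * 1.0143575
U = 2.6170

2.6170


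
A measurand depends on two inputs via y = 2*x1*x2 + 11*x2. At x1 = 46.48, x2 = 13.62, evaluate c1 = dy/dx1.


y = 2*x1*x2 + 11*x2
dy/dx1 = 2*x2
Evaluate at x2 = 13.62: c1 = 2 * 13.62
c1 = 27.2400

27.2400


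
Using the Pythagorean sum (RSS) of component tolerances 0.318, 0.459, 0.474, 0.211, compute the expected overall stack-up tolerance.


RSS = sqrt(0.318^2 + 0.459^2 + 0.474^2 + 0.211^2)
= sqrt(0.581002)
= 0.7622

0.7622


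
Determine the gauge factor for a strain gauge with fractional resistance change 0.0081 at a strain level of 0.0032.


GF = (dR/R) / epsilon
= 0.0081 / 0.0032
= 2.5312

2.5312


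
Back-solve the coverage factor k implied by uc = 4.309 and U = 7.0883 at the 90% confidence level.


k = U / uc
k = 7.0883 / 4.309
k = 1.645

1.645


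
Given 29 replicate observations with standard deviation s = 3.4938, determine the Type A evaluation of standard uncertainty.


u_A = s / sqrt(n)
u_A = 3.4938 / sqrt(29)
u_A = 3.4938 / 5.3851648
u_A = 0.6488

0.6488


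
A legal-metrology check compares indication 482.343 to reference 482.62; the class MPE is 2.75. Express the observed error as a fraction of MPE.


e = indication - reference = 482.343 - 482.62 = -0.2770
|e| = 0.2770
ratio = |e| / MPE = 0.2770 / 2.75
ratio = 0.1007

0.1007


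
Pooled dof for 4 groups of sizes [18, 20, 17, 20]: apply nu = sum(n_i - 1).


nu = sum_i (n_i - 1)
nu = ((18 - 1) + (20 - 1) + (17 - 1) + (20 - 1))
nu = 17 + 19 + 16 + 19
nu = 71

71


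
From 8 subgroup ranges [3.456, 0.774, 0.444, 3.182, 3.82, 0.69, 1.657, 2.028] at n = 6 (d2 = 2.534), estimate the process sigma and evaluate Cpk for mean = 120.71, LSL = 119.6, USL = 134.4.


R_bar = (3.456 + 0.774 + 0.444 + 3.182 + 3.82 + 0.69 + 1.657 + 2.028) / 8 = 2.006375
sigma = R_bar / d2 = 2.006375 / 2.534 = 0.79178177
Cp = (USL - LSL)/(6*sigma) = (134.4 - 119.6)/(6*0.79178177) = 3.1153
Cpu = (134.4 - 120.71)/(3*0.79178177) = 5.7634
Cpl = (120.71 - 119.6)/(3*0.79178177) = 0.4673
Cpk = min(Cpu, Cpl) = 0.4673

0.4673


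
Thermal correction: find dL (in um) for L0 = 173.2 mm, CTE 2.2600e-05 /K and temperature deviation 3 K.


dL = L * alpha * dT
= 173.2 * 2.2600e-05 * 3
= 0.0117430 mm
dL_um = 0.0117430 * 1000 = 11.7430 um

11.7430


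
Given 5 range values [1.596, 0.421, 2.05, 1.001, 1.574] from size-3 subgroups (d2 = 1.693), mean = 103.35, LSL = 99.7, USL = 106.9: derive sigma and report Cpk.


R_bar = (1.596 + 0.421 + 2.05 + 1.001 + 1.574) / 5 = 1.3284
sigma = R_bar / d2 = 1.3284 / 1.693 = 0.78464265
Cp = (USL - LSL)/(6*sigma) = (106.9 - 99.7)/(6*0.78464265) = 1.5294
Cpu = (106.9 - 103.35)/(3*0.78464265) = 1.5081
Cpl = (103.35 - 99.7)/(3*0.78464265) = 1.5506
Cpk = min(Cpu, Cpl) = 1.5081

1.5081


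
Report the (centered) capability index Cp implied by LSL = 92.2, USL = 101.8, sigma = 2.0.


Cp = (USL - LSL) / (6 * sigma)
= (101.8 - 92.2) / (6 * 2.0)
= 9.6000 / 12.0000
= 0.8000

0.8000


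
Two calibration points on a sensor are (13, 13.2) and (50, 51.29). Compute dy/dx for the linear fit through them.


slope = (y2 - y1) / (x2 - x1)
= (51.29 - 13.2) / (50 - 13)
= 38.0900 / 37
= 1.0295

1.0295


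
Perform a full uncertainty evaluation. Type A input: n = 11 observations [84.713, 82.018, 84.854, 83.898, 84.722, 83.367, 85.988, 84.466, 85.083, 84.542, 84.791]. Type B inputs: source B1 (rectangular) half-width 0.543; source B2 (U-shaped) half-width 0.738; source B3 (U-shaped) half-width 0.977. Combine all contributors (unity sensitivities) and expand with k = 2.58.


mean = (84.713 + 82.018 + 84.854 + 83.898 + 84.722 + 83.367 + 85.988 + 84.466 + 85.083 + 84.542 + 84.791) / 11 = 84.40381818
s = sqrt(sum((x - mean)^2)/(n-1)) = 1.0279231
u_A = s / sqrt(n) = 1.0279231 / sqrt(11) = 0.30993048
u_B1 = 0.543 / sqrt(3) = 0.3135012
u_B2 = 0.738 / sqrt(2) = 0.5218448
u_B3 = 0.977 / sqrt(2) = 0.69084333
uc = sqrt(0.30993048^2 + 0.3135012^2 + 0.5218448^2 + 0.69084333^2) = 0.97155875
U = k * uc = 2.58 * 0.97155875
U = 2.5066

2.5066


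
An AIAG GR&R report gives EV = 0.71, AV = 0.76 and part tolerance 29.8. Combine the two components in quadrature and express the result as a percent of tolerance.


GRR = sqrt(EV^2 + AV^2) = sqrt(0.71^2 + 0.76^2) = 1.0400481
%GRR = GRR / tol * 100 = 1.0400481 / 29.8 * 100
%GRR = 3.4901

3.4901


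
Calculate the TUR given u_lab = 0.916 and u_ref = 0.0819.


TUR = u_lab / u_ref
= 0.916 / 0.0819
= 11.1844

11.1844


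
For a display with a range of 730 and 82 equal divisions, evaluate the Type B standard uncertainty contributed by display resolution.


resolution = range / divisions
resolution = 730 / 82 = 8.902439
u_res = resolution / (2*sqrt(3))
u_res = 8.902439 / 3.4641016
u_res = 2.5699

2.5699


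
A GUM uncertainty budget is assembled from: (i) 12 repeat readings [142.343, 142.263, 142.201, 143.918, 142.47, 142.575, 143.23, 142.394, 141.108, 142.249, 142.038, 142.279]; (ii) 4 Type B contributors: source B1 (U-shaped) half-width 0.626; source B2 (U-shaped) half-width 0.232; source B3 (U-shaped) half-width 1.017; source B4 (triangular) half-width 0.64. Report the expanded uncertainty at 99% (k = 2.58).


mean = (142.343 + 142.263 + 142.201 + 143.918 + 142.47 + 142.575 + 143.23 + 142.394 + 141.108 + 142.249 + 142.038 + 142.279) / 12 = 142.4223333
s = sqrt(sum((x - mean)^2)/(n-1)) = 0.66893189
u_A = s / sqrt(n) = 0.66893189 / sqrt(12) = 0.193104
u_B1 = 0.626 / sqrt(2) = 0.44264885
u_B2 = 0.232 / sqrt(2) = 0.16404877
u_B3 = 1.017 / sqrt(2) = 0.7191276
u_B4 = 0.64 / sqrt(6) = 0.26127891
uc = sqrt(0.193104^2 + 0.44264885^2 + 0.16404877^2 + 0.7191276^2 + 0.26127891^2) = 0.91953811
U = k * uc = 2.58 * 0.91953811
U = 2.3724

2.3724


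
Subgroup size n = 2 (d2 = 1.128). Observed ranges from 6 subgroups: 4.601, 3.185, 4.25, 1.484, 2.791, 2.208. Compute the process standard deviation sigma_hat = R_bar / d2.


R_bar = (4.601 + 3.185 + 4.25 + 1.484 + 2.791 + 2.208) / 6
R_bar = 18.519 / 6 = 3.0865
sigma_hat = R_bar / d2 = 3.0865 / 1.128 = 2.7363

2.7363


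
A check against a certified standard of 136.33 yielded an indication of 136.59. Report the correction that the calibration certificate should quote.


Correction = standard - reading
= 136.33 - 136.59
= -0.2600

-0.2600


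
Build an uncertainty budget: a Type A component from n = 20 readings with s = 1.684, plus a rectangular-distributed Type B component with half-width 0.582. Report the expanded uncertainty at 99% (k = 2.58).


u_A = s / sqrt(n) = 1.684 / sqrt(20) = 0.37655385
u_B = half_width / sqrt(3) = 0.582 / sqrt(3) = 0.33601786
uc = sqrt(u_A^2 + u_B^2) = sqrt(0.37655385^2 + 0.33601786^2) = 0.50467891
U = k * uc = 2.58 * 0.50467891
U = 1.3021

1.3021


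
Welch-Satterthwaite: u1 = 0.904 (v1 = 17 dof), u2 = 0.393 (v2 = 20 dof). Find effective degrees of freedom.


uc = sqrt(u1^2 + u2^2) = sqrt(0.904^2 + 0.393^2) = 0.98573069
v_eff = uc^4 / (u1^4/v1 + u2^4/v2)
= 0.98573069^4 / (0.904^4/17 + 0.393^4/20)
= 0.94413286 / 0.040477548
v_eff = 23.3249

23.3249


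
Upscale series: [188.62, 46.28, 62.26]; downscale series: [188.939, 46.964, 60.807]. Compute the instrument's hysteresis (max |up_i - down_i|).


|188.62 - 188.939| = 0.3190
|46.28 - 46.964| = 0.6840
|62.26 - 60.807| = 1.4530
hysteresis = max(diffs) = 1.4530

1.4530


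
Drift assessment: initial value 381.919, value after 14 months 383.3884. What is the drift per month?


rate = (v2 - v1) / months
= (383.3884 - 381.919) / 14
= 1.4694 / 14
= 0.1050

0.1050


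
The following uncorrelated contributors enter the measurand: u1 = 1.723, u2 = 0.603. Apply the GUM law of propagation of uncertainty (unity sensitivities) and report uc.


uc = sqrt(1.723^2 + 0.603^2)
uc = sqrt(3.332338)
uc = 1.8255

1.8255


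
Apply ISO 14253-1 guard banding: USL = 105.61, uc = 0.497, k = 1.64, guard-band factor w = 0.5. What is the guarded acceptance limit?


U = k * uc = 1.64 * 0.497 = 0.81508
guard band g = w * U = 0.5 * 0.81508 = 0.40754
AL = USL - g = 105.61 - 0.40754
AL = 105.2025

105.2025


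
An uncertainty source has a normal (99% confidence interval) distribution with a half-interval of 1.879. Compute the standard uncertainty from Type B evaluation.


u_B = half_width / 2.576
u_B = 1.879 / 2.576
u_B = 0.7294

0.7294


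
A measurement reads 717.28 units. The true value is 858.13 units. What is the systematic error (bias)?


Systematic error = measured - true
= 717.28 - 858.13
= -140.8500

-140.8500


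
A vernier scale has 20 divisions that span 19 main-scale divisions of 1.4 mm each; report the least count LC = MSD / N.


LC = MSD / n_div
= 1.4 / 20
= 0.0700

0.0700


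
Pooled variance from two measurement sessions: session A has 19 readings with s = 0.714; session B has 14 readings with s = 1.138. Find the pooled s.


s_p = sqrt(((n1-1)*s1^2 + (n2-1)*s2^2) / (n1+n2-2))
numerator = (19-1)*0.714^2 + (14-1)*1.138^2 = 9.176328 + 16.835572 = 26.0119
denominator = 19 + 14 - 2 = 31
s_p^2 = 26.0119 / 31 = 0.83909355
s_p = sqrt(0.83909355) = 0.9160

0.9160


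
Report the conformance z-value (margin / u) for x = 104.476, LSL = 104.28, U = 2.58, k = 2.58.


u = U / k = 2.58 / 2.58 = 1
margin = |LSL - x| = |104.28 - 104.476| = 0.196
z = margin / u = 0.196 / 1
z = 0.1960

0.1960


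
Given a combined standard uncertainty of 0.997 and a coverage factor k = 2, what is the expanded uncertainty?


U = k * uc
U = 2 * 0.997
U = 1.9940

1.9940


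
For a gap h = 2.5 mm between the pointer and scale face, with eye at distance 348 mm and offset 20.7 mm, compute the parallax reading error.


error = h * offset / d
= 2.5 * 20.7 / 348
= 0.1487

0.1487


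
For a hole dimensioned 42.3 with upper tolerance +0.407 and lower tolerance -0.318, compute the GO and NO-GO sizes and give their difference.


GO = nominal - lower_tol (smallest hole = maximum material condition)
GO = 42.3 - 0.318 = 41.982
NO-GO = nominal + upper_tol (largest hole = least material condition)
NO-GO = 42.3 + 0.407 = 42.707
spread = NO-GO - GO = 42.707 - 41.982 = 0.7250

0.7250


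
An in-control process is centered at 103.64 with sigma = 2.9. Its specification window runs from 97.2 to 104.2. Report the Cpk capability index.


Cpu = (USL - mean) / (3*sigma) = (104.2 - 103.64) / (3*2.9) = 0.0644
Cpl = (mean - LSL) / (3*sigma) = (103.64 - 97.2) / (3*2.9) = 0.7402
Cpk = min(Cpu, Cpl) = 0.0644

0.0644


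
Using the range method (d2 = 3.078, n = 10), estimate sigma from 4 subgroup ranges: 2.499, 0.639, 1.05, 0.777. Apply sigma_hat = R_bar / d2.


R_bar = (2.499 + 0.639 + 1.05 + 0.777) / 4
R_bar = 4.965 / 4 = 1.24125
sigma_hat = R_bar / d2 = 1.24125 / 3.078 = 0.4033

0.4033


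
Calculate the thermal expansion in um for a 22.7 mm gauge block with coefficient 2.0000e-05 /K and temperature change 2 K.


dL = L * alpha * dT
= 22.7 * 2.0000e-05 * 2
= 9.0800000e-04 mm
dL_um = 9.0800000e-04 * 1000 = 0.9080 um

0.9080


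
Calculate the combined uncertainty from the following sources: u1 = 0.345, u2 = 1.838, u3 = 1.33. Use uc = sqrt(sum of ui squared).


uc = sqrt(0.345^2 + 1.838^2 + 1.33^2)
uc = sqrt(5.266169)
uc = 2.2948

2.2948


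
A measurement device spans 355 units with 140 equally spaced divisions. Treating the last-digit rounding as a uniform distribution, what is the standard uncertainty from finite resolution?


resolution = range / divisions
resolution = 355 / 140 = 2.5357143
u_res = resolution / (2*sqrt(3))
u_res = 2.5357143 / 3.4641016
u_res = 0.7320

0.7320


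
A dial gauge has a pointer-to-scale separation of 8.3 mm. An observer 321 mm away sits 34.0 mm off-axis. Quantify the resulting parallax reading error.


error = h * offset / d
= 8.3 * 34.0 / 321
= 0.8791

0.8791


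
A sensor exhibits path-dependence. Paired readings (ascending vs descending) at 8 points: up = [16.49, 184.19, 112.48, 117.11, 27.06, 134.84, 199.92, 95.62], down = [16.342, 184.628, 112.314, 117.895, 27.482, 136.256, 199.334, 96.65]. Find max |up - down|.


|16.49 - 16.342| = 0.1480
|184.19 - 184.628| = 0.4380
|112.48 - 112.314| = 0.1660
|117.11 - 117.895| = 0.7850
|27.06 - 27.482| = 0.4220
|134.84 - 136.256| = 1.4160
|199.92 - 199.334| = 0.5860
|95.62 - 96.65| = 1.0300
hysteresis = max(diffs) = 1.4160

1.4160


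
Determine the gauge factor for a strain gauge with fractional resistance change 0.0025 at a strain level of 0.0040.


GF = (dR/R) / epsilon
= 0.0025 / 0.0040
= 0.6250

0.6250


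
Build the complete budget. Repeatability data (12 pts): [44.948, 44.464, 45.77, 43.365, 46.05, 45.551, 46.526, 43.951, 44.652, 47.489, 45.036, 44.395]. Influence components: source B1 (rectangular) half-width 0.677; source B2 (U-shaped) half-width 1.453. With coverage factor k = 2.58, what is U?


mean = (44.948 + 44.464 + 45.77 + 43.365 + 46.05 + 45.551 + 46.526 + 43.951 + 44.652 + 47.489 + 45.036 + 44.395) / 12 = 45.18308333
s = sqrt(sum((x - mean)^2)/(n-1)) = 1.1549347
u_A = s / sqrt(n) = 1.1549347 / sqrt(12) = 0.33340093
u_B1 = 0.677 / sqrt(3) = 0.39086613
u_B2 = 1.453 / sqrt(2) = 1.0274262
uc = sqrt(0.33340093^2 + 0.39086613^2 + 1.0274262^2) = 1.1487111
U = k * uc = 2.58 * 1.1487111
U = 2.9637

2.9637


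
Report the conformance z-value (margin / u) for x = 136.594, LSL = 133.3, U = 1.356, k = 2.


u = U / k = 1.356 / 2 = 0.678
margin = |LSL - x| = |133.3 - 136.594| = 3.294
z = margin / u = 3.294 / 0.678
z = 4.8584

4.8584


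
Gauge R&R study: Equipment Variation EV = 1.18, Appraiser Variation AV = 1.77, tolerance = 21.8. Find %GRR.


GRR = sqrt(EV^2 + AV^2) = sqrt(1.18^2 + 1.77^2) = 2.1272753
%GRR = GRR / tol * 100 = 2.1272753 / 21.8 * 100
%GRR = 9.7581

9.7581


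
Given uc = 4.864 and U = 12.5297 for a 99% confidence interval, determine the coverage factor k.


k = U / uc
k = 12.5297 / 4.864
k = 2.576

2.576


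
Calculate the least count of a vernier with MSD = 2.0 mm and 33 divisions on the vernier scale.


LC = MSD / n_div
= 2.0 / 33
= 0.0606

0.0606


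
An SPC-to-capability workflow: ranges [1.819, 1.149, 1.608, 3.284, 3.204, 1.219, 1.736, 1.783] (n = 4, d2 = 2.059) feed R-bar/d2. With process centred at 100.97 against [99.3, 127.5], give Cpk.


R_bar = (1.819 + 1.149 + 1.608 + 3.284 + 3.204 + 1.219 + 1.736 + 1.783) / 8 = 1.97525
sigma = R_bar / d2 = 1.97525 / 2.059 = 0.95932492
Cp = (USL - LSL)/(6*sigma) = (127.5 - 99.3)/(6*0.95932492) = 4.8993
Cpu = (127.5 - 100.97)/(3*0.95932492) = 9.2183
Cpl = (100.97 - 99.3)/(3*0.95932492) = 0.5803
Cpk = min(Cpu, Cpl) = 0.5803

0.5803


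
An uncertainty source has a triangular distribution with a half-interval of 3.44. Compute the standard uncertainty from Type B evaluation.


u_B = half_width / sqrt(6)
u_B = 3.44 / 2.4494897
u_B = 1.4044

1.4044


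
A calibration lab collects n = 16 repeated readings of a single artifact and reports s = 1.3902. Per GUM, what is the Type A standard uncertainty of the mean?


u_A = s / sqrt(n)
u_A = 1.3902 / sqrt(16)
u_A = 1.3902 / 4
u_A = 0.3476

0.3476


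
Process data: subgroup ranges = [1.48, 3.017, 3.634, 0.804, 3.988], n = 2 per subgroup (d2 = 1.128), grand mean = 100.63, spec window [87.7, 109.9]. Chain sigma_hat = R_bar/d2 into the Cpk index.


R_bar = (1.48 + 3.017 + 3.634 + 0.804 + 3.988) / 5 = 2.5846
sigma = R_bar / d2 = 2.5846 / 1.128 = 2.2913121
Cp = (USL - LSL)/(6*sigma) = (109.9 - 87.7)/(6*2.2913121) = 1.6148
Cpu = (109.9 - 100.63)/(3*2.2913121) = 1.3486
Cpl = (100.63 - 87.7)/(3*2.2913121) = 1.8810
Cpk = min(Cpu, Cpl) = 1.3486

1.3486


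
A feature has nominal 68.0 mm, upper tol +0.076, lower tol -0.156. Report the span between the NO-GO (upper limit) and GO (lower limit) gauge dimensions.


GO = nominal - lower_tol (smallest hole = maximum material condition)
GO = 68.0 - 0.156 = 67.844
NO-GO = nominal + upper_tol (largest hole = least material condition)
NO-GO = 68.0 + 0.076 = 68.076
spread = NO-GO - GO = 68.076 - 67.844 = 0.2320

0.2320


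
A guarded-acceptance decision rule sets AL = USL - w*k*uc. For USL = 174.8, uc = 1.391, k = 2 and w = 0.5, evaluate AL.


U = k * uc = 2 * 1.391 = 2.782
guard band g = w * U = 0.5 * 2.782 = 1.391
AL = USL - g = 174.8 - 1.391
AL = 173.4090

173.4090


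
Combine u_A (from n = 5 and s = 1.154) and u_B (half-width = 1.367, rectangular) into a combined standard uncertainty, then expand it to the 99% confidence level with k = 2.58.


u_A = s / sqrt(n) = 1.154 / sqrt(5) = 0.51608449
u_B = half_width / sqrt(3) = 1.367 / sqrt(3) = 0.78923782
uc = sqrt(u_A^2 + u_B^2) = sqrt(0.51608449^2 + 0.78923782^2) = 0.94299498
U = k * uc = 2.58 * 0.94299498
U = 2.4329

2.4329


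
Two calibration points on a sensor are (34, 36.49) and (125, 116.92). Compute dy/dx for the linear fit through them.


slope = (y2 - y1) / (x2 - x1)
= (116.92 - 36.49) / (125 - 34)
= 80.4300 / 91
= 0.8838

0.8838


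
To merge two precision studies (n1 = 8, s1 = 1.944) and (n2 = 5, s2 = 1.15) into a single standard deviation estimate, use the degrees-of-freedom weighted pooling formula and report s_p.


s_p = sqrt(((n1-1)*s1^2 + (n2-1)*s2^2) / (n1+n2-2))
numerator = (8-1)*1.944^2 + (5-1)*1.15^2 = 26.453952 + 5.29 = 31.743952
denominator = 8 + 5 - 2 = 11
s_p^2 = 31.743952 / 11 = 2.8858138
s_p = sqrt(2.8858138) = 1.6988

1.6988


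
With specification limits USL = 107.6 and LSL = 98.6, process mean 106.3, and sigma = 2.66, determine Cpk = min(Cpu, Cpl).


Cpu = (USL - mean) / (3*sigma) = (107.6 - 106.3) / (3*2.66) = 0.1629
Cpl = (mean - LSL) / (3*sigma) = (106.3 - 98.6) / (3*2.66) = 0.9649
Cpk = min(Cpu, Cpl) = 0.1629

0.1629


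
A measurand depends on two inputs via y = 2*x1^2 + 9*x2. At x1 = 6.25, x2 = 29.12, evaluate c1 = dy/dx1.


y = 2*x1^2 + 9*x2
dy/dx1 = 2*2*x1
Evaluate at x1 = 6.25: c1 = 4 * 6.25
c1 = 25.0000

25.0000


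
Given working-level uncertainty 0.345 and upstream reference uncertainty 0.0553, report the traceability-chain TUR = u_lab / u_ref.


TUR = u_lab / u_ref
= 0.345 / 0.0553
= 6.2387

6.2387


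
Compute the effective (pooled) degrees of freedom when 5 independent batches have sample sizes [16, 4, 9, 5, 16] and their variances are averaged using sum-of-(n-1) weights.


nu = sum_i (n_i - 1)
nu = ((16 - 1) + (4 - 1) + (9 - 1) + (5 - 1) + (16 - 1))
nu = 15 + 3 + 8 + 4 + 15
nu = 45

45


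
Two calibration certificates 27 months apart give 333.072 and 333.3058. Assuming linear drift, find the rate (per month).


rate = (v2 - v1) / months
= (333.3058 - 333.072) / 27
= 0.2338 / 27
= 0.0087

0.0087


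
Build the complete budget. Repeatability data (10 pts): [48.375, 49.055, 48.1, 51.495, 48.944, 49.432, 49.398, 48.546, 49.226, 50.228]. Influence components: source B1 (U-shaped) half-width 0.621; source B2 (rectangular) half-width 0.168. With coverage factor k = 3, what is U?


mean = (48.375 + 49.055 + 48.1 + 51.495 + 48.944 + 49.432 + 49.398 + 48.546 + 49.226 + 50.228) / 10 = 49.2799
s = sqrt(sum((x - mean)^2)/(n-1)) = 0.98649632
u_A = s / sqrt(n) = 0.98649632 / sqrt(10) = 0.31195753
u_B1 = 0.621 / sqrt(2) = 0.43911331
u_B2 = 0.168 / sqrt(3) = 0.096994845
uc = sqrt(0.31195753^2 + 0.43911331^2 + 0.096994845^2) = 0.54730796
U = k * uc = 3 * 0.54730796
U = 1.6419

1.6419


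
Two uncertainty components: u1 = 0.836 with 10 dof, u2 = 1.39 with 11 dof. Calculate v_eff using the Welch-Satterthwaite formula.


uc = sqrt(u1^2 + u2^2) = sqrt(0.836^2 + 1.39^2) = 1.6220345
v_eff = uc^4 / (u1^4/v1 + u2^4/v2)
= 1.6220345^4 / (0.836^4/10 + 1.39^4/11)
= 6.9221395 / 0.38821014
v_eff = 17.8309

17.8309


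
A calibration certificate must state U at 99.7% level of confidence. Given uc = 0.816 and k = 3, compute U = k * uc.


U = k * uc
U = 3 * 0.816
U = 2.4480

2.4480


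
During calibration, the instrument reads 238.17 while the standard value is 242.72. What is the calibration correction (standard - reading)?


Correction = standard - reading
= 242.72 - 238.17
= 4.5500

4.5500


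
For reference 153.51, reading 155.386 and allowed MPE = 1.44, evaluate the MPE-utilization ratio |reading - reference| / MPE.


e = indication - reference = 155.386 - 153.51 = 1.8760
|e| = 1.8760
ratio = |e| / MPE = 1.8760 / 1.44
ratio = 1.3028

1.3028


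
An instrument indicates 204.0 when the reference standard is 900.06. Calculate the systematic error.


Systematic error = measured - true
= 204.0 - 900.06
= -696.0600

-696.0600


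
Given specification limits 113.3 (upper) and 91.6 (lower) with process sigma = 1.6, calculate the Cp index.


Cp = (USL - LSL) / (6 * sigma)
= (113.3 - 91.6) / (6 * 1.6)
= 21.7000 / 9.6000
= 2.2604

2.2604


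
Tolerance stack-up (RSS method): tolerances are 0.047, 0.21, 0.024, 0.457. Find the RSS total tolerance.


RSS = sqrt(0.047^2 + 0.21^2 + 0.024^2 + 0.457^2)
= sqrt(0.255734)
= 0.5057

0.5057


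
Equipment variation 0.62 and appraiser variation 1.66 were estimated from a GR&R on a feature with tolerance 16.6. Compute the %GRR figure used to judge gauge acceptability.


GRR = sqrt(EV^2 + AV^2) = sqrt(0.62^2 + 1.66^2) = 1.7720045
%GRR = GRR / tol * 100 = 1.7720045 / 16.6 * 100
%GRR = 10.6747

10.6747


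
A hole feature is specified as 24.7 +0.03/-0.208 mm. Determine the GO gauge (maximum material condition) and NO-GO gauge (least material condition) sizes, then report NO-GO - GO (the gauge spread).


GO = nominal - lower_tol (smallest hole = maximum material condition)
GO = 24.7 - 0.208 = 24.492
NO-GO = nominal + upper_tol (largest hole = least material condition)
NO-GO = 24.7 + 0.03 = 24.73
spread = NO-GO - GO = 24.73 - 24.492 = 0.2380

0.2380


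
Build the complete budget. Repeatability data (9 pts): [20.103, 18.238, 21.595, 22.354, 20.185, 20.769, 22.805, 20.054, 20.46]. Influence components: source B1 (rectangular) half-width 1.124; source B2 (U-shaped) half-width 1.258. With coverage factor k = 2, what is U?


mean = (20.103 + 18.238 + 21.595 + 22.354 + 20.185 + 20.769 + 22.805 + 20.054 + 20.46) / 9 = 20.72922222
s = sqrt(sum((x - mean)^2)/(n-1)) = 1.3749016
u_A = s / sqrt(n) = 1.3749016 / sqrt(9) = 0.45830053
u_B1 = 1.124 / sqrt(3) = 0.6489417
u_B2 = 1.258 / sqrt(2) = 0.88954033
uc = sqrt(0.45830053^2 + 0.6489417^2 + 0.88954033^2) = 1.1926637
U = k * uc = 2 * 1.1926637
U = 2.3853

2.3853


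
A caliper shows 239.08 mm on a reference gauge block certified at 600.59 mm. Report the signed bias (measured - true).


Systematic error = measured - true
= 239.08 - 600.59
= -361.5100

-361.5100


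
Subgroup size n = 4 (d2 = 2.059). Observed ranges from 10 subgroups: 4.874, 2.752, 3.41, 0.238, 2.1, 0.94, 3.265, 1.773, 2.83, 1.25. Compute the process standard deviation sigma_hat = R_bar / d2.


R_bar = (4.874 + 2.752 + 3.41 + 0.238 + 2.1 + 0.94 + 3.265 + 1.773 + 2.83 + 1.25) / 10
R_bar = 23.432 / 10 = 2.3432
sigma_hat = R_bar / d2 = 2.3432 / 2.059 = 1.1380

1.1380


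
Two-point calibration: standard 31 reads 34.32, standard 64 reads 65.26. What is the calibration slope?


slope = (y2 - y1) / (x2 - x1)
= (65.26 - 34.32) / (64 - 31)
= 30.9400 / 33
= 0.9376

0.9376


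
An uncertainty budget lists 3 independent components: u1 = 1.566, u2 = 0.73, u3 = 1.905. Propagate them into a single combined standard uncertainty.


uc = sqrt(1.566^2 + 0.73^2 + 1.905^2)
uc = sqrt(6.614281)
uc = 2.5718

2.5718


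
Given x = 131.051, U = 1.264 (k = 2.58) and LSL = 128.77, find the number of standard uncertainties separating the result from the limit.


u = U / k = 1.264 / 2.58 = 0.48992248
margin = |LSL - x| = |128.77 - 131.051| = 2.281
z = margin / u = 2.281 / 0.48992248
z = 4.6558

4.6558


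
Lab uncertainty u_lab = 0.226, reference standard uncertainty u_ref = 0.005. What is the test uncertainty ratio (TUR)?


TUR = u_lab / u_ref
= 0.226 / 0.005
= 45.2000

45.2000


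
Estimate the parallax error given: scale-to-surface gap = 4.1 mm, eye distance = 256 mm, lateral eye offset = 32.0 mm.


error = h * offset / d
= 4.1 * 32.0 / 256
= 0.5125

0.5125


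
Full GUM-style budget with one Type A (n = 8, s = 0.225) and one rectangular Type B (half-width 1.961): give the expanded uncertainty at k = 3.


u_A = s / sqrt(n) = 0.225 / sqrt(8) = 0.079549513
u_B = half_width / sqrt(3) = 1.961 / sqrt(3) = 1.1321839
uc = sqrt(u_A^2 + u_B^2) = sqrt(0.079549513^2 + 1.1321839^2) = 1.1349751
U = k * uc = 3 * 1.1349751
U = 3.4049

3.4049


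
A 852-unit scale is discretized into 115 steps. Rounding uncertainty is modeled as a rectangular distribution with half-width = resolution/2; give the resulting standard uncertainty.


resolution = range / divisions
resolution = 852 / 115 = 7.4086957
u_res = resolution / (2*sqrt(3))
u_res = 7.4086957 / 3.4641016
u_res = 2.1387

2.1387


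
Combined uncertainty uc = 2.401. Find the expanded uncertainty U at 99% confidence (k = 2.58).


U = k * uc
U = 2.58 * 2.401
U = 6.1946

6.1946


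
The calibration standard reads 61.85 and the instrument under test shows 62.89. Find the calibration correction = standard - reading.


Correction = standard - reading
= 61.85 - 62.89
= -1.0400

-1.0400


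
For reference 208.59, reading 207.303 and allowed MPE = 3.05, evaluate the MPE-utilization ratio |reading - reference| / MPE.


e = indication - reference = 207.303 - 208.59 = -1.2870
|e| = 1.2870
ratio = |e| / MPE = 1.2870 / 3.05
ratio = 0.4220

0.4220


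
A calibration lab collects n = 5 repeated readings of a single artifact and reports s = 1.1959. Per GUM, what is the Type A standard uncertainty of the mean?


u_A = s / sqrt(n)
u_A = 1.1959 / sqrt(5)
u_A = 1.1959 / 2.236068
u_A = 0.5348

0.5348


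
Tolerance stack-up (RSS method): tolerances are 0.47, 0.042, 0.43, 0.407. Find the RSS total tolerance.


RSS = sqrt(0.47^2 + 0.042^2 + 0.43^2 + 0.407^2)
= sqrt(0.573213)
= 0.7571

0.7571


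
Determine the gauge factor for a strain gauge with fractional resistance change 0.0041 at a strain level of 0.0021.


GF = (dR/R) / epsilon
= 0.0041 / 0.0021
= 1.9524

1.9524


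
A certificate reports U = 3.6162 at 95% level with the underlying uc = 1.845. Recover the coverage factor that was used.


k = U / uc
k = 3.6162 / 1.845
k = 1.96

1.96


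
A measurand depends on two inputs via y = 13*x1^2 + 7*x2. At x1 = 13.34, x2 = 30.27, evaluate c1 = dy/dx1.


y = 13*x1^2 + 7*x2
dy/dx1 = 2*13*x1
Evaluate at x1 = 13.34: c1 = 26 * 13.34
c1 = 346.8400

346.8400


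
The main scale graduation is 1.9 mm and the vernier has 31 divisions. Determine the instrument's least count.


LC = MSD / n_div
= 1.9 / 31
= 0.0613

0.0613


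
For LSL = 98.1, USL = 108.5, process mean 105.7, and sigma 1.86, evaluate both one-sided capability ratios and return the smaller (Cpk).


Cpu = (USL - mean) / (3*sigma) = (108.5 - 105.7) / (3*1.86) = 0.5018
Cpl = (mean - LSL) / (3*sigma) = (105.7 - 98.1) / (3*1.86) = 1.3620
Cpk = min(Cpu, Cpl) = 0.5018

0.5018


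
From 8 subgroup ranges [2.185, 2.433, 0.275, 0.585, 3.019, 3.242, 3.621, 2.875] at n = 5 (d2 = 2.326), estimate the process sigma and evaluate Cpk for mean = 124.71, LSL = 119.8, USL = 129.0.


R_bar = (2.185 + 2.433 + 0.275 + 0.585 + 3.019 + 3.242 + 3.621 + 2.875) / 8 = 2.279375
sigma = R_bar / d2 = 2.279375 / 2.326 = 0.97995486
Cp = (USL - LSL)/(6*sigma) = (129.0 - 119.8)/(6*0.97995486) = 1.5647
Cpu = (129.0 - 124.71)/(3*0.97995486) = 1.4593
Cpl = (124.71 - 119.8)/(3*0.97995486) = 1.6701
Cpk = min(Cpu, Cpl) = 1.4593

1.4593


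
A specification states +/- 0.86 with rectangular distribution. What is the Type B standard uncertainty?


u_B = half_width / sqrt(3)
u_B = 0.86 / 1.7320508
u_B = 0.4965

0.4965


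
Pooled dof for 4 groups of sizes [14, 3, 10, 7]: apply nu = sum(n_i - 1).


nu = sum_i (n_i - 1)
nu = ((14 - 1) + (3 - 1) + (10 - 1) + (7 - 1))
nu = 13 + 2 + 9 + 6
nu = 30

30


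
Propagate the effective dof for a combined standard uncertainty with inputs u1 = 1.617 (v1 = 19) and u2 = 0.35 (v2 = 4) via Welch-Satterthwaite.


uc = sqrt(u1^2 + u2^2) = sqrt(1.617^2 + 0.35^2) = 1.6544452
v_eff = uc^4 / (u1^4/v1 + u2^4/v2)
= 1.6544452^4 / (1.617^4/19 + 0.35^4/4)
= 7.4922032 / 0.36357254
v_eff = 20.6072

20.6072


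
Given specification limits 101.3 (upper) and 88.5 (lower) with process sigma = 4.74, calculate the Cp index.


Cp = (USL - LSL) / (6 * sigma)
= (101.3 - 88.5) / (6 * 4.74)
= 12.8000 / 28.4400
= 0.4501

0.4501


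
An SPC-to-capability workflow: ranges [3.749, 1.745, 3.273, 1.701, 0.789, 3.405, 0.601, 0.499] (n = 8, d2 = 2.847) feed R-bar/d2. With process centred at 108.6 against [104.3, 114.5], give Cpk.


R_bar = (3.749 + 1.745 + 3.273 + 1.701 + 0.789 + 3.405 + 0.601 + 0.499) / 8 = 1.97025
sigma = R_bar / d2 = 1.97025 / 2.847 = 0.69204426
Cp = (USL - LSL)/(6*sigma) = (114.5 - 104.3)/(6*0.69204426) = 2.4565
Cpu = (114.5 - 108.6)/(3*0.69204426) = 2.8418
Cpl = (108.6 - 104.3)/(3*0.69204426) = 2.0712
Cpk = min(Cpu, Cpl) = 2.0712

2.0712


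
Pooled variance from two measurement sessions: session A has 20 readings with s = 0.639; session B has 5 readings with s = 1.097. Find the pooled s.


s_p = sqrt(((n1-1)*s1^2 + (n2-1)*s2^2) / (n1+n2-2))
numerator = (20-1)*0.639^2 + (5-1)*1.097^2 = 7.758099 + 4.813636 = 12.571735
denominator = 20 + 5 - 2 = 23
s_p^2 = 12.571735 / 23 = 0.54659717
s_p = sqrt(0.54659717) = 0.7393

0.7393


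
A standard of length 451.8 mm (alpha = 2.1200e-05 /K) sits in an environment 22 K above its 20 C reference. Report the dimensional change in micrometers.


dL = L * alpha * dT
= 451.8 * 2.1200e-05 * 22
= 0.2107195 mm
dL_um = 0.2107195 * 1000 = 210.7195 um

210.7195


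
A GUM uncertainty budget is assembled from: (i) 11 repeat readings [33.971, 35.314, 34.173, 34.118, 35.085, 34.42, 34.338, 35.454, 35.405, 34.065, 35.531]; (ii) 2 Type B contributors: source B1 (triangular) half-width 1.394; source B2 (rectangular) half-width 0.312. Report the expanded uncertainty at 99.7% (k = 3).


mean = (33.971 + 35.314 + 34.173 + 34.118 + 35.085 + 34.42 + 34.338 + 35.454 + 35.405 + 34.065 + 35.531) / 11 = 34.71581818
s = sqrt(sum((x - mean)^2)/(n-1)) = 0.63554179
u_A = s / sqrt(n) = 0.63554179 / sqrt(11) = 0.19162306
u_B1 = 1.394 / sqrt(6) = 0.56909812
u_B2 = 0.312 / sqrt(3) = 0.18013328
uc = sqrt(0.19162306^2 + 0.56909812^2 + 0.18013328^2) = 0.62692908
U = k * uc = 3 * 0.62692908
U = 1.8808

1.8808
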